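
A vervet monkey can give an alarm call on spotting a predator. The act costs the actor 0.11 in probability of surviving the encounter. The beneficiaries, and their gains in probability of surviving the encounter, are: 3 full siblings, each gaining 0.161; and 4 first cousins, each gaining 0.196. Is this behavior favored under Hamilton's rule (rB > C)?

Hamilton's rule: the trait is favored when the sum of r·B over every recipient exceeds the actor's cost C.
r to a full sibling = 0.5 (full sibs share both parents — two paths of length 2: r = 2·(1/2)^2 = 1/2).
r to a first cousin = 1/8 (first cousins share one grandparent pair — two paths of length 4: r = 2·(1/2)^4 = 1/8).
Summing one r·B term per recipient: 3·0.5·0.161 + 4·0.125·0.196 = 0.3395.
0.3395 > 0.11: the indirect benefit exceeds the cost.

Yes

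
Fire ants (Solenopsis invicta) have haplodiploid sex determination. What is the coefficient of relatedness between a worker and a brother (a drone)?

Her haploid brother carries none of their father's genes and a random half of their mother's genome; that half matches the maternal half of her own genome with probability 1/2: r = 1/2 · 1/2 = 1/4.

0.25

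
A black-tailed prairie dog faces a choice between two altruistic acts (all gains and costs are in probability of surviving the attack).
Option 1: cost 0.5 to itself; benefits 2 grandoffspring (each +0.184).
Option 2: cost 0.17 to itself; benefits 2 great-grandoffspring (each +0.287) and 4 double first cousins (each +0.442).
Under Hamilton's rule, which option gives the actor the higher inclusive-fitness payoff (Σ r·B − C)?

Option 1: r to a grandoffspring = 0.25.
Option 1: Σ r·B − C = (2·0.25·0.184) − 0.5 = -0.408.
Option 2: r to a great-grandoffspring = 0.125.
Option 2: r to a double first cousin = 0.25.
Option 2: Σ r·B − C = (2·0.125·0.287 + 4·0.25·0.442) − 0.17 = 0.34375.
Option 2 has the higher net inclusive-fitness payoff.

Option 2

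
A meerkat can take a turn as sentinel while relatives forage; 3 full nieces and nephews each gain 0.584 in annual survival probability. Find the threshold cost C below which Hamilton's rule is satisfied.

r to a full niece or nephew = 0.25 (full aunt/uncle↔niece/nephew: two paths of length 3 through the shared grandparent pair: r = 2·(1/2)^3 = 1/4).
Hamilton's rule: n·r·B > C, so the trait is favored while C < n·r·B = 3·0.25·0.584 = 0.438.

0.438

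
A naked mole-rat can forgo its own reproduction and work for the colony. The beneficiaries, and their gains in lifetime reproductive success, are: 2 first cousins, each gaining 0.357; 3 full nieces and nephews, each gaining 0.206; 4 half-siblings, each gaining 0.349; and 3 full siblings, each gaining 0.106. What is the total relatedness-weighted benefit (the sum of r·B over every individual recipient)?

0.75175

r to a first cousin = 0.125 (first cousins share one grandparent pair — two paths of length 4: r = 2·(1/2)^4 = 1/8).
r to a full niece or nephew = 0.25 (full aunt/uncle↔niece/nephew: two paths of length 3 through the shared grandparent pair: r = 2·(1/2)^3 = 1/4).
r to a half-sibling = 0.25 (half-sibs share one parent — one path of length 2: r = (1/2)^2 = 1/4).
r to a full sibling = 1/2 (full sibs share both parents — two paths of length 2: r = 2·(1/2)^2 = 1/2).
Summing one r·B term per recipient: 2·0.125·0.357 + 3·0.25·0.206 + 4·0.25·0.349 + 3·0.5·0.106 = 0.75175.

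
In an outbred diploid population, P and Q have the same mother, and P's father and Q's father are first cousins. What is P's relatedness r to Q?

Independent pedigree routes through distinct common ancestors add.
P and Q are related in two ways: half-sibs through their shared mother (r = 1/4) and second cousins through their fathers (r = 1/32).
r = 1/4 + 1/32 = 9/32 = 0.28125.

0.28125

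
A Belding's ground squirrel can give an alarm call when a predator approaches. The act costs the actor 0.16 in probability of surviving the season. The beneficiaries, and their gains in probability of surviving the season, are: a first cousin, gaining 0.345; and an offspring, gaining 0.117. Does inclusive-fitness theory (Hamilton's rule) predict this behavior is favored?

No

Hamilton's rule: the trait is favored when the sum of r·B over every recipient exceeds the actor's cost C.
r to a first cousin = 1/8 (first cousins share one grandparent pair — two paths of length 4: r = 2·(1/2)^4 = 1/8).
r to an offspring = 0.5 (one parent–offspring link: r = (1/2)^1 = 1/2).
Summing one r·B term per recipient: 1·0.125·0.345 + 1·0.5·0.117 = 0.101625.
0.101625 < 0.16: the indirect benefit is less than the cost.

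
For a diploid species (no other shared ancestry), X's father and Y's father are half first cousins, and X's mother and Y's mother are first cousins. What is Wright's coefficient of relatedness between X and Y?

0.046875

Relatedness sums over independent paths through distinct common ancestors.
X and Y are related in two ways: half second cousins through their fathers (r = 1/64) and second cousins through their mothers (r = 1/32).
r = 1/64 + 1/32 = 0.046875.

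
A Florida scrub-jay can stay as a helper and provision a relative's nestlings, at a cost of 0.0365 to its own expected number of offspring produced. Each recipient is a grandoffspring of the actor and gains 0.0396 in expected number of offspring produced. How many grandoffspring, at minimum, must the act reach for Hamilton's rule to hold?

r to a grandoffspring = 0.25 (two parent–offspring links: r = (1/2)^2 = 1/4).
Hamilton's rule: n·r·B > C  ⇒  n > C/(r·B) = 0.0365/(0.25·0.0396) = 3.687.
The smallest integer exceeding 3.687 is 4.

4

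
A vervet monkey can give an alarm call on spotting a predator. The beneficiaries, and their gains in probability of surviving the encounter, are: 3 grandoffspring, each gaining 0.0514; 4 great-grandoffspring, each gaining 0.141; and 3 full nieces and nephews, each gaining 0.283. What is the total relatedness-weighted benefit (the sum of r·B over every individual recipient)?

0.3213

r to a grandoffspring = 0.25 (two parent–offspring links: r = (1/2)^2 = 1/4).
r to a great-grandoffspring = 0.125 (three parent–offspring links: r = (1/2)^3 = 1/8).
r to a full niece or nephew = 0.25 (full aunt/uncle↔niece/nephew: two paths of length 3 through the shared grandparent pair: r = 2·(1/2)^3 = 1/4).
Summing one r·B term per recipient: 3·0.25·0.0514 + 4·0.125·0.141 + 3·0.25·0.283 = 0.3213.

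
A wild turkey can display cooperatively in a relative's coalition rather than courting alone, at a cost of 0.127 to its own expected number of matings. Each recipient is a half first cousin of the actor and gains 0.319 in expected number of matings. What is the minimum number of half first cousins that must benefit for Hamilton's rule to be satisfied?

7

r to a half first cousin = 0.0625 (half first cousins share one grandparent — one path of length 4: r = (1/2)^4 = 1/16).
Hamilton's rule: n·r·B > C  ⇒  n > C/(r·B) = 0.127/(0.0625·0.319) = 6.37.
The smallest integer exceeding 6.37 is 7.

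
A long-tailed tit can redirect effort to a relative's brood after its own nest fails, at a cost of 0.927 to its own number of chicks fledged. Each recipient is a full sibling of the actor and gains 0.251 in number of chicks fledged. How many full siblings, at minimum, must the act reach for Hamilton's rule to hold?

8

r to a full sibling = 1/2 (full sibs share both parents — two paths of length 2: r = 2·(1/2)^2 = 1/2).
Hamilton's rule: n·r·B > C  ⇒  n > C/(r·B) = 0.927/(0.5·0.251) = 7.386.
The smallest integer exceeding 7.386 is 8.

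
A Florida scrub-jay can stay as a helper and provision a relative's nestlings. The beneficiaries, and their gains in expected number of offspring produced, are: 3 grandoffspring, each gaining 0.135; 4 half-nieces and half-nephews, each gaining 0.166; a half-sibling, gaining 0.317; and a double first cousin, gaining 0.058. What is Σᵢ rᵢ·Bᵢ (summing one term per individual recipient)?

0.278

r to a grandoffspring = 0.25 (two parent–offspring links: r = (1/2)^2 = 1/4).
r to a half-niece or half-nephew = 0.125 (half-aunt/uncle↔niece/nephew: one path of length 3: r = (1/2)^3 = 1/8).
r to a half-sibling = 1/4 (half-sibs share one parent — one path of length 2: r = (1/2)^2 = 1/4).
r to a double first cousin = 0.25 (double first cousins share both grandparent pairs — four paths of length 4: r = 4·(1/2)^4 = 1/4).
Summing one r·B term per recipient: 3·0.25·0.135 + 4·0.125·0.166 + 1·0.25·0.317 + 1·0.25·0.058 = 0.278.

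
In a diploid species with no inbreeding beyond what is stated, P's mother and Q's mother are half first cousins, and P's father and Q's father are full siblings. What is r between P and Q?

0.140625

Wright's path rule: contributions from independent ancestry routes add.
P and Q are related in two ways: half second cousins through their mothers (r = 1/64) and first cousins through their fathers (r = 1/8).
r = 1/64 + 1/8 = 0.140625.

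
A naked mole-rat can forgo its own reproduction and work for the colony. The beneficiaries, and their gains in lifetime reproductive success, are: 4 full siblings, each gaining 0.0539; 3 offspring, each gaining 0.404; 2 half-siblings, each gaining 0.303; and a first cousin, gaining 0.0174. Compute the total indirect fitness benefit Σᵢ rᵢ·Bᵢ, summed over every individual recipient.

r to a full sibling = 1/2 (full sibs share both parents — two paths of length 2: r = 2·(1/2)^2 = 1/2).
r to an offspring = 1/2 (one parent–offspring link: r = (1/2)^1 = 1/2).
r to a half-sibling = 0.25 (half-sibs share one parent — one path of length 2: r = (1/2)^2 = 1/4).
r to a first cousin = 0.125 (first cousins share one grandparent pair — two paths of length 4: r = 2·(1/2)^4 = 1/8).
Summing one r·B term per recipient: 4·0.5·0.0539 + 3·0.5·0.404 + 2·0.25·0.303 + 1·0.125·0.0174 = 0.867475.

0.867475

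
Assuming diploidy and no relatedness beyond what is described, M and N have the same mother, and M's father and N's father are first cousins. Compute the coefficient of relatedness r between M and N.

Independent pedigree routes through distinct common ancestors add.
M and N are related in two ways: half-sibs through their shared mother (r = 1/4) and second cousins through their fathers (r = 1/32).
r = 1/4 + 1/32 = 9/32 = 0.28125.

0.28125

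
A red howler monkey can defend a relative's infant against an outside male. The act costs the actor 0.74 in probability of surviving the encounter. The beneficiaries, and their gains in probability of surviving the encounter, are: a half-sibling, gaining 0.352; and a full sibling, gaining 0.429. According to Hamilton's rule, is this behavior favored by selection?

No

Hamilton's rule: the trait is favored when the sum of r·B over every recipient exceeds the actor's cost C.
r to a half-sibling = 0.25 (half-sibs share one parent — one path of length 2: r = (1/2)^2 = 1/4).
r to a full sibling = 1/2 (full sibs share both parents — two paths of length 2: r = 2·(1/2)^2 = 1/2).
Summing one r·B term per recipient: 1·0.25·0.352 + 1·0.5·0.429 = 0.3025.
0.3025 < 0.74: the indirect benefit is less than the cost.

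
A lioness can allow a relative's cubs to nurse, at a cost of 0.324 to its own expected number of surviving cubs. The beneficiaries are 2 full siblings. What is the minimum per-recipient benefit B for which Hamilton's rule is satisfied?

r to a full sibling = 1/2 (full sibs share both parents — two paths of length 2: r = 2·(1/2)^2 = 1/2).
Hamilton's rule with n recipients of equal r: n·r·B > C, so B > C/(n·r) = 0.324/(2·0.5) = 0.324.

0.324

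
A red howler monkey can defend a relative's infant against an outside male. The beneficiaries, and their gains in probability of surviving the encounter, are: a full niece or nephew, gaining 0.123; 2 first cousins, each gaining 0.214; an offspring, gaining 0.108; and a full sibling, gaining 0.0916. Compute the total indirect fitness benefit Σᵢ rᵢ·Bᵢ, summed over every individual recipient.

r to a full niece or nephew = 0.25 (full aunt/uncle↔niece/nephew: two paths of length 3 through the shared grandparent pair: r = 2·(1/2)^3 = 1/4).
r to a first cousin = 1/8 (first cousins share one grandparent pair — two paths of length 4: r = 2·(1/2)^4 = 1/8).
r to an offspring = 1/2 (one parent–offspring link: r = (1/2)^1 = 1/2).
r to a full sibling = 0.5 (full sibs share both parents — two paths of length 2: r = 2·(1/2)^2 = 1/2).
Summing one r·B term per recipient: 1·0.25·0.123 + 2·0.125·0.214 + 1·0.5·0.108 + 1·0.5·0.0916 = 0.18405.

0.18405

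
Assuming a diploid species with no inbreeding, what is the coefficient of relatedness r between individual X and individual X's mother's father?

Each parent–offspring link contributes a factor of 1/2, and independent paths through distinct common ancestors add.
Two parent–offspring links: r = (1/2)^2 = 1/4.

0.25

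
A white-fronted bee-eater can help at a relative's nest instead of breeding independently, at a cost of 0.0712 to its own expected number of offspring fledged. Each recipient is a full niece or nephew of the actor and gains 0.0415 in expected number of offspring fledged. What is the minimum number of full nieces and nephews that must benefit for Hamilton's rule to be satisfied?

r to a full niece or nephew = 1/4 (full aunt/uncle↔niece/nephew: two paths of length 3 through the shared grandparent pair: r = 2·(1/2)^3 = 1/4).
Hamilton's rule: n·r·B > C  ⇒  n > C/(r·B) = 0.0712/(0.25·0.0415) = 6.863.
The smallest integer exceeding 6.863 is 7.

7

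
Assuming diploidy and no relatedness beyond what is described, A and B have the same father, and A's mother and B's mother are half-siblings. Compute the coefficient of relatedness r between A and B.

0.3125

Wright's path rule: contributions from independent ancestry routes add.
A and B are related in two ways: half-sibs through their shared father (r = 1/4) and half first cousins through their mothers (r = 1/16).
r = 1/4 + 1/16 = 0.3125.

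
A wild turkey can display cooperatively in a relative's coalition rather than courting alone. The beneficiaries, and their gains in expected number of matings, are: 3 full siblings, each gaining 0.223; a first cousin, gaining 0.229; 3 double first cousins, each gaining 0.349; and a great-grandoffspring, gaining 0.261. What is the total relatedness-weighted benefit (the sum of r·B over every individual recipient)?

0.6575

r to a full sibling = 0.5 (full sibs share both parents — two paths of length 2: r = 2·(1/2)^2 = 1/2).
r to a first cousin = 0.125 (first cousins share one grandparent pair — two paths of length 4: r = 2·(1/2)^4 = 1/8).
r to a double first cousin = 0.25 (double first cousins share both grandparent pairs — four paths of length 4: r = 4·(1/2)^4 = 1/4).
r to a great-grandoffspring = 1/8 (three parent–offspring links: r = (1/2)^3 = 1/8).
Summing one r·B term per recipient: 3·0.5·0.223 + 1·0.125·0.229 + 3·0.25·0.349 + 1·0.125·0.261 = 0.6575.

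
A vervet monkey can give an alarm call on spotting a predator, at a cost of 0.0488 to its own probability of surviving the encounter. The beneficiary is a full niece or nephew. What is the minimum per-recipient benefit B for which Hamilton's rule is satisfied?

r to a full niece or nephew = 1/4 (full aunt/uncle↔niece/nephew: two paths of length 3 through the shared grandparent pair: r = 2·(1/2)^3 = 1/4).
Hamilton's rule with n recipients of equal r: n·r·B > C, so B > C/(n·r) = 0.0488/(1·0.25) = 0.1952.

0.1952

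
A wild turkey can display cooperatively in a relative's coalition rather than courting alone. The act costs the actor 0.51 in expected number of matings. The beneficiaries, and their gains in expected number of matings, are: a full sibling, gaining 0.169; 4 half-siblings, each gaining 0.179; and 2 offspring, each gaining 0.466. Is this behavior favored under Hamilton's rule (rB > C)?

Hamilton's rule: the trait is favored when the sum of r·B over every recipient exceeds the actor's cost C.
r to a full sibling = 1/2 (full sibs share both parents — two paths of length 2: r = 2·(1/2)^2 = 1/2).
r to a half-sibling = 0.25 (half-sibs share one parent — one path of length 2: r = (1/2)^2 = 1/4).
r to an offspring = 0.5 (one parent–offspring link: r = (1/2)^1 = 1/2).
Summing one r·B term per recipient: 1·0.5·0.169 + 4·0.25·0.179 + 2·0.5·0.466 = 0.7295.
0.7295 > 0.51: the indirect benefit exceeds the cost.

Yes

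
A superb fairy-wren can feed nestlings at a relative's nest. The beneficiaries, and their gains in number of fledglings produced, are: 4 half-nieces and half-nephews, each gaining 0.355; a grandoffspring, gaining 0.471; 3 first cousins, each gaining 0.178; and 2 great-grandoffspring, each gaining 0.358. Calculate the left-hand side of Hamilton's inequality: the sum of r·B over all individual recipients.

r to a half-niece or half-nephew = 0.125 (half-aunt/uncle↔niece/nephew: one path of length 3: r = (1/2)^3 = 1/8).
r to a grandoffspring = 1/4 (two parent–offspring links: r = (1/2)^2 = 1/4).
r to a first cousin = 0.125 (first cousins share one grandparent pair — two paths of length 4: r = 2·(1/2)^4 = 1/8).
r to a great-grandoffspring = 1/8 (three parent–offspring links: r = (1/2)^3 = 1/8).
Summing one r·B term per recipient: 4·0.125·0.355 + 1·0.25·0.471 + 3·0.125·0.178 + 2·0.125·0.358 = 0.4515.

0.4515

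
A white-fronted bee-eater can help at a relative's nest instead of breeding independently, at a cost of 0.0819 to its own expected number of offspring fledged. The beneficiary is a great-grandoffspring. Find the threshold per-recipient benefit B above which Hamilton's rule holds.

r to a great-grandoffspring = 1/8 (three parent–offspring links: r = (1/2)^3 = 1/8).
Hamilton's rule with n recipients of equal r: n·r·B > C, so B > C/(n·r) = 0.0819/(1·0.125) = 0.6552.

0.6552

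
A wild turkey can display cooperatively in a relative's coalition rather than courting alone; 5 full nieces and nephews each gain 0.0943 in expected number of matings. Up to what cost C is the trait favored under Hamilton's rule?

r to a full niece or nephew = 1/4 (full aunt/uncle↔niece/nephew: two paths of length 3 through the shared grandparent pair: r = 2·(1/2)^3 = 1/4).
Hamilton's rule: n·r·B > C, so the trait is favored while C < n·r·B = 5·0.25·0.0943 = 0.117875.

0.117875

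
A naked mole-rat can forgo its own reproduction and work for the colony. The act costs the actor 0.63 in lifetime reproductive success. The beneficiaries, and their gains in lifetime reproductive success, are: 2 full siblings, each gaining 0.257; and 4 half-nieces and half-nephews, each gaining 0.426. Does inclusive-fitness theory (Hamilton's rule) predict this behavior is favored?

Hamilton's rule: the trait is favored when the sum of r·B over every recipient exceeds the actor's cost C.
r to a full sibling = 1/2 (full sibs share both parents — two paths of length 2: r = 2·(1/2)^2 = 1/2).
r to a half-niece or half-nephew = 0.125 (half-aunt/uncle↔niece/nephew: one path of length 3: r = (1/2)^3 = 1/8).
Summing one r·B term per recipient: 2·0.5·0.257 + 4·0.125·0.426 = 0.47.
0.47 < 0.63: the indirect benefit is less than the cost.

No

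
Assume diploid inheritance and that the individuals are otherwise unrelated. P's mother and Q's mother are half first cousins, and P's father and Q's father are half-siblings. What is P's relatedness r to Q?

0.078125

Wright's path rule: contributions from independent ancestry routes add.
P and Q are related in two ways: half second cousins through their mothers (r = 1/64) and half first cousins through their fathers (r = 1/16).
r = 1/64 + 1/16 = 5/64 = 0.078125.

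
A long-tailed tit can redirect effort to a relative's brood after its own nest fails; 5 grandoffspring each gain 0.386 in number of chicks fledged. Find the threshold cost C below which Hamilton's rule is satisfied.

0.4825

r to a grandoffspring = 1/4 (two parent–offspring links: r = (1/2)^2 = 1/4).
Hamilton's rule: n·r·B > C, so the trait is favored while C < n·r·B = 5·0.25·0.386 = 0.4825.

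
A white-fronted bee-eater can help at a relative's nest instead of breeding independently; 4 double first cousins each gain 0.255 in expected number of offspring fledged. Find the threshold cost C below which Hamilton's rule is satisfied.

r to a double first cousin = 0.25 (double first cousins share both grandparent pairs — four paths of length 4: r = 4·(1/2)^4 = 1/4).
Hamilton's rule: n·r·B > C, so the trait is favored while C < n·r·B = 4·0.25·0.255 = 0.255.

0.255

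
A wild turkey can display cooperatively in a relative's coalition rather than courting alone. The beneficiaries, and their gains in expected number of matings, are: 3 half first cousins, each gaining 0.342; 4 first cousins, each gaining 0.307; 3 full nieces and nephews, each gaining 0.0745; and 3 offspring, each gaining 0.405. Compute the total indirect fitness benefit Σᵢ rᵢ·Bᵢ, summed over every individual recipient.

r to a half first cousin = 0.0625 (half first cousins share one grandparent — one path of length 4: r = (1/2)^4 = 1/16).
r to a first cousin = 1/8 (first cousins share one grandparent pair — two paths of length 4: r = 2·(1/2)^4 = 1/8).
r to a full niece or nephew = 1/4 (full aunt/uncle↔niece/nephew: two paths of length 3 through the shared grandparent pair: r = 2·(1/2)^3 = 1/4).
r to an offspring = 1/2 (one parent–offspring link: r = (1/2)^1 = 1/2).
Summing one r·B term per recipient: 3·0.0625·0.342 + 4·0.125·0.307 + 3·0.25·0.0745 + 3·0.5·0.405 = 0.881.

0.881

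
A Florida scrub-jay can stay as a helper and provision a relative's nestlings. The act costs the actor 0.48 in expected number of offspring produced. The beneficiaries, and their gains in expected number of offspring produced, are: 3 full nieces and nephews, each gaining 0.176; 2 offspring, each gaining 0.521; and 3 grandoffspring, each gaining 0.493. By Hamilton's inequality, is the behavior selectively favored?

Hamilton's rule: the trait is favored when the sum of r·B over every recipient exceeds the actor's cost C.
r to a full niece or nephew = 1/4 (full aunt/uncle↔niece/nephew: two paths of length 3 through the shared grandparent pair: r = 2·(1/2)^3 = 1/4).
r to an offspring = 1/2 (one parent–offspring link: r = (1/2)^1 = 1/2).
r to a grandoffspring = 1/4 (two parent–offspring links: r = (1/2)^2 = 1/4).
Summing one r·B term per recipient: 3·0.25·0.176 + 2·0.5·0.521 + 3·0.25·0.493 = 1.02275.
1.02275 > 0.48: the indirect benefit exceeds the cost.

Yes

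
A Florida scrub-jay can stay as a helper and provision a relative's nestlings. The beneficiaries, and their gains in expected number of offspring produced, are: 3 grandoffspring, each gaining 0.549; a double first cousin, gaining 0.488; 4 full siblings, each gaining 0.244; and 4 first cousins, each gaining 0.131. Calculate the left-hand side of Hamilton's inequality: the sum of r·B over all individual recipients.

r to a grandoffspring = 0.25 (two parent–offspring links: r = (1/2)^2 = 1/4).
r to a double first cousin = 0.25 (double first cousins share both grandparent pairs — four paths of length 4: r = 4·(1/2)^4 = 1/4).
r to a full sibling = 1/2 (full sibs share both parents — two paths of length 2: r = 2·(1/2)^2 = 1/2).
r to a first cousin = 1/8 (first cousins share one grandparent pair — two paths of length 4: r = 2·(1/2)^4 = 1/8).
Summing one r·B term per recipient: 3·0.25·0.549 + 1·0.25·0.488 + 4·0.5·0.244 + 4·0.125·0.131 = 1.08725.

1.08725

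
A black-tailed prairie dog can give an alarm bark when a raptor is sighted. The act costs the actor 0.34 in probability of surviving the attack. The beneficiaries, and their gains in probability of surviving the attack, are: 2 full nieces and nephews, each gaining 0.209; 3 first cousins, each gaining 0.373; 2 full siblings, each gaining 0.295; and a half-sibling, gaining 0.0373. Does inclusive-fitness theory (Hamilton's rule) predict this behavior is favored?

Yes

Hamilton's rule: the trait is favored when the sum of r·B over every recipient exceeds the actor's cost C.
r to a full niece or nephew = 0.25 (full aunt/uncle↔niece/nephew: two paths of length 3 through the shared grandparent pair: r = 2·(1/2)^3 = 1/4).
r to a first cousin = 1/8 (first cousins share one grandparent pair — two paths of length 4: r = 2·(1/2)^4 = 1/8).
r to a full sibling = 0.5 (full sibs share both parents — two paths of length 2: r = 2·(1/2)^2 = 1/2).
r to a half-sibling = 0.25 (half-sibs share one parent — one path of length 2: r = (1/2)^2 = 1/4).
Summing one r·B term per recipient: 2·0.25·0.209 + 3·0.125·0.373 + 2·0.5·0.295 + 1·0.25·0.0373 = 0.5487.
0.5487 > 0.34: the indirect benefit exceeds the cost.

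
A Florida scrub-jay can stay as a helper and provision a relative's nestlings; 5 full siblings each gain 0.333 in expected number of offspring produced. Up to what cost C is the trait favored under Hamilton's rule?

r to a full sibling = 1/2 (full sibs share both parents — two paths of length 2: r = 2·(1/2)^2 = 1/2).
Hamilton's rule: n·r·B > C, so the trait is favored while C < n·r·B = 5·0.5·0.333 = 0.8325.

0.8325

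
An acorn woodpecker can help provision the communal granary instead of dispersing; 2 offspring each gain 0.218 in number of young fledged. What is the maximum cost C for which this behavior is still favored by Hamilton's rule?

0.218

r to an offspring = 1/2 (one parent–offspring link: r = (1/2)^1 = 1/2).
Hamilton's rule: n·r·B > C, so the trait is favored while C < n·r·B = 2·0.5·0.218 = 0.218.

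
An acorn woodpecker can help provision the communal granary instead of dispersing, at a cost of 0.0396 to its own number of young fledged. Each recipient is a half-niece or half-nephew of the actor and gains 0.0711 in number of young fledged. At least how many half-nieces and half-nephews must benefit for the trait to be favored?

r to a half-niece or half-nephew = 0.125 (half-aunt/uncle↔niece/nephew: one path of length 3: r = (1/2)^3 = 1/8).
Hamilton's rule: n·r·B > C  ⇒  n > C/(r·B) = 0.0396/(0.125·0.0711) = 4.456.
The smallest integer exceeding 4.456 is 5.

5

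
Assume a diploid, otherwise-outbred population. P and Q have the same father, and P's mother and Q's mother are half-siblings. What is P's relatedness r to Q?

0.3125

With two independent routes of shared ancestry, r is the sum of the two contributions.
P and Q are related in two ways: half-sibs through their shared father (r = 1/4) and half first cousins through their mothers (r = 1/16).
r = 1/4 + 1/16 = 5/16 = 0.3125.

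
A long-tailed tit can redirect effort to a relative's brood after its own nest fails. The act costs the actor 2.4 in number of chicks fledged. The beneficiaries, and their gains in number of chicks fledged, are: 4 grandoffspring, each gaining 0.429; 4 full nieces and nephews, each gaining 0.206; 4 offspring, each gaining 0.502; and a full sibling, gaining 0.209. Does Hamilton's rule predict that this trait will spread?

Hamilton's rule: the trait is favored when the sum of r·B over every recipient exceeds the actor's cost C.
r to a grandoffspring = 0.25 (two parent–offspring links: r = (1/2)^2 = 1/4).
r to a full niece or nephew = 0.25 (full aunt/uncle↔niece/nephew: two paths of length 3 through the shared grandparent pair: r = 2·(1/2)^3 = 1/4).
r to an offspring = 1/2 (one parent–offspring link: r = (1/2)^1 = 1/2).
r to a full sibling = 0.5 (full sibs share both parents — two paths of length 2: r = 2·(1/2)^2 = 1/2).
Summing one r·B term per recipient: 4·0.25·0.429 + 4·0.25·0.206 + 4·0.5·0.502 + 1·0.5·0.209 = 1.7435.
1.7435 < 2.4: the indirect benefit is less than the cost.

No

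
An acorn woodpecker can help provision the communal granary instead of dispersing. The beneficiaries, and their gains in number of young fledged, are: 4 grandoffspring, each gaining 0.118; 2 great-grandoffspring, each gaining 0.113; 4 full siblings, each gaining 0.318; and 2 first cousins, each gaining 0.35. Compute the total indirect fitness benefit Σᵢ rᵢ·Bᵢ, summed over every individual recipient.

0.86975

r to a grandoffspring = 1/4 (two parent–offspring links: r = (1/2)^2 = 1/4).
r to a great-grandoffspring = 1/8 (three parent–offspring links: r = (1/2)^3 = 1/8).
r to a full sibling = 0.5 (full sibs share both parents — two paths of length 2: r = 2·(1/2)^2 = 1/2).
r to a first cousin = 1/8 (first cousins share one grandparent pair — two paths of length 4: r = 2·(1/2)^4 = 1/8).
Summing one r·B term per recipient: 4·0.25·0.118 + 2·0.125·0.113 + 4·0.5·0.318 + 2·0.125·0.35 = 0.86975.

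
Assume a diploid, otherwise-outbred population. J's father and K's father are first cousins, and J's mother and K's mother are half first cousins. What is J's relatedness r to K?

Wright's path rule: contributions from independent ancestry routes add.
J and K are related in two ways: second cousins through their fathers (r = 1/32) and half second cousins through their mothers (r = 1/64).
r = 1/32 + 1/64 = 3/64 = 0.046875.

0.046875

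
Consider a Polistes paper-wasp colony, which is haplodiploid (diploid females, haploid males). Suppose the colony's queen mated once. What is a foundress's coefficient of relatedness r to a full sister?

0.75

Haplodiploid full sisters inherit their father's entire haploid genome identically (contributing 1/2) and on average half of their mother's contribution (1/2 · 1/2 = 1/4); r = 1/2 + 1/4 = 3/4.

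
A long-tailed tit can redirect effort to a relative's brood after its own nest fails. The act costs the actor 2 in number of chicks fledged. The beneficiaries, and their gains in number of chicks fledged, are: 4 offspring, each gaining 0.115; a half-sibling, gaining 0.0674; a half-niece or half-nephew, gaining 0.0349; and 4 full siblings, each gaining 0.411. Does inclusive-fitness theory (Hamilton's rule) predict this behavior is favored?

No

Hamilton's rule: the trait is favored when the sum of r·B over every recipient exceeds the actor's cost C.
r to an offspring = 0.5 (one parent–offspring link: r = (1/2)^1 = 1/2).
r to a half-sibling = 1/4 (half-sibs share one parent — one path of length 2: r = (1/2)^2 = 1/4).
r to a half-niece or half-nephew = 1/8 (half-aunt/uncle↔niece/nephew: one path of length 3: r = (1/2)^3 = 1/8).
r to a full sibling = 1/2 (full sibs share both parents — two paths of length 2: r = 2·(1/2)^2 = 1/2).
Summing one r·B term per recipient: 4·0.5·0.115 + 1·0.25·0.0674 + 1·0.125·0.0349 + 4·0.5·0.411 = 1.0732125.
1.0732125 < 2: the indirect benefit is less than the cost.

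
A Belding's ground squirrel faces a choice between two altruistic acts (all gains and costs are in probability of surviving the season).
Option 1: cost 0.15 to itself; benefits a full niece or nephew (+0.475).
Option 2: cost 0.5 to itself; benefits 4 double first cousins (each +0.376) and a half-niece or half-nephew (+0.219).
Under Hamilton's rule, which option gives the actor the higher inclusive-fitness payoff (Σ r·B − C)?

Option 1: r to a full niece or nephew = 0.25.
Option 1: Σ r·B − C = (1·0.25·0.475) − 0.15 = -0.03125.
Option 2: r to a double first cousin = 0.25.
Option 2: r to a half-niece or half-nephew = 0.125.
Option 2: Σ r·B − C = (4·0.25·0.376 + 1·0.125·0.219) − 0.5 = -0.096625.
Option 1 has the higher net inclusive-fitness payoff.

Option 1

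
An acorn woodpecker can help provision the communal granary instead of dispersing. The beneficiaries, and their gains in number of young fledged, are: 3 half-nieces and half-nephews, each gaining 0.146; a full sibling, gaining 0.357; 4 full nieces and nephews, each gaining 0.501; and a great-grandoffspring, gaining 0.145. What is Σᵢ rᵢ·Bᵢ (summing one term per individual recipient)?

r to a half-niece or half-nephew = 1/8 (half-aunt/uncle↔niece/nephew: one path of length 3: r = (1/2)^3 = 1/8).
r to a full sibling = 1/2 (full sibs share both parents — two paths of length 2: r = 2·(1/2)^2 = 1/2).
r to a full niece or nephew = 1/4 (full aunt/uncle↔niece/nephew: two paths of length 3 through the shared grandparent pair: r = 2·(1/2)^3 = 1/4).
r to a great-grandoffspring = 1/8 (three parent–offspring links: r = (1/2)^3 = 1/8).
Summing one r·B term per recipient: 3·0.125·0.146 + 1·0.5·0.357 + 4·0.25·0.501 + 1·0.125·0.145 = 0.752375.

0.752375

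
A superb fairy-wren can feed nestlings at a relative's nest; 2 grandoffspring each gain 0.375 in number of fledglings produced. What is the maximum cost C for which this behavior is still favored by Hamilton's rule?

0.1875

r to a grandoffspring = 1/4 (two parent–offspring links: r = (1/2)^2 = 1/4).
Hamilton's rule: n·r·B > C, so the trait is favored while C < n·r·B = 2·0.25·0.375 = 0.1875.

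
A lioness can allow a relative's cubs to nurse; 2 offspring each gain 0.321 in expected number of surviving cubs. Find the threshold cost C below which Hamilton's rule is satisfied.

r to an offspring = 1/2 (one parent–offspring link: r = (1/2)^1 = 1/2).
Hamilton's rule: n·r·B > C, so the trait is favored while C < n·r·B = 2·0.5·0.321 = 0.321.

0.321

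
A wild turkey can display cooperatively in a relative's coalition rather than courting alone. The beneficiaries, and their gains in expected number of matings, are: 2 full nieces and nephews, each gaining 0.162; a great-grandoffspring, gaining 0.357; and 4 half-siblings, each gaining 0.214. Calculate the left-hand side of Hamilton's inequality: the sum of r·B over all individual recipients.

r to a full niece or nephew = 1/4 (full aunt/uncle↔niece/nephew: two paths of length 3 through the shared grandparent pair: r = 2·(1/2)^3 = 1/4).
r to a great-grandoffspring = 1/8 (three parent–offspring links: r = (1/2)^3 = 1/8).
r to a half-sibling = 1/4 (half-sibs share one parent — one path of length 2: r = (1/2)^2 = 1/4).
Summing one r·B term per recipient: 2·0.25·0.162 + 1·0.125·0.357 + 4·0.25·0.214 = 0.339625.

0.339625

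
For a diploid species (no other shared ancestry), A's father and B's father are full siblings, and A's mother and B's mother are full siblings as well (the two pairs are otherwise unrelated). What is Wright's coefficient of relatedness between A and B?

Wright's path rule: contributions from independent ancestry routes add.
A and B are related in two ways: first cousins through their fathers (r = 1/8) and first cousins through their mothers (r = 1/8) — i.e. double first cousins.
r = 1/8 + 1/8 = 1/4 = 0.25.

0.25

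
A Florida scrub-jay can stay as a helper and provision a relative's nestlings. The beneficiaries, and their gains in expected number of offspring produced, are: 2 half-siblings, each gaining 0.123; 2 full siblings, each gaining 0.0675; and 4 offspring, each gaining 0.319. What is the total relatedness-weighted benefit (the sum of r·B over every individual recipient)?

r to a half-sibling = 1/4 (half-sibs share one parent — one path of length 2: r = (1/2)^2 = 1/4).
r to a full sibling = 1/2 (full sibs share both parents — two paths of length 2: r = 2·(1/2)^2 = 1/2).
r to an offspring = 1/2 (one parent–offspring link: r = (1/2)^1 = 1/2).
Summing one r·B term per recipient: 2·0.25·0.123 + 2·0.5·0.0675 + 4·0.5·0.319 = 0.767.

0.767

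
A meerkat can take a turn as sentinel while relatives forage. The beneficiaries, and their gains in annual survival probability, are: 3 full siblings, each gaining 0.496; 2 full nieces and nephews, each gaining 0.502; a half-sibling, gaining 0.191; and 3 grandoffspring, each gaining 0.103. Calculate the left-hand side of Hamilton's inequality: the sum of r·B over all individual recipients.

r to a full sibling = 0.5 (full sibs share both parents — two paths of length 2: r = 2·(1/2)^2 = 1/2).
r to a full niece or nephew = 0.25 (full aunt/uncle↔niece/nephew: two paths of length 3 through the shared grandparent pair: r = 2·(1/2)^3 = 1/4).
r to a half-sibling = 0.25 (half-sibs share one parent — one path of length 2: r = (1/2)^2 = 1/4).
r to a grandoffspring = 1/4 (two parent–offspring links: r = (1/2)^2 = 1/4).
Summing one r·B term per recipient: 3·0.5·0.496 + 2·0.25·0.502 + 1·0.25·0.191 + 3·0.25·0.103 = 1.12.

1.12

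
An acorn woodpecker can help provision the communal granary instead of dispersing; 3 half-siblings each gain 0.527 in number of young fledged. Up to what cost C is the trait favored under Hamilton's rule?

r to a half-sibling = 0.25 (half-sibs share one parent — one path of length 2: r = (1/2)^2 = 1/4).
Hamilton's rule: n·r·B > C, so the trait is favored while C < n·r·B = 3·0.25·0.527 = 0.39525.

0.39525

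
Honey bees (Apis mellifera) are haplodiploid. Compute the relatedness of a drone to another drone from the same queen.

0.5

Haploid brothers each carry a random half of the queen's diploid genome, so on average they share half: r = 1/2.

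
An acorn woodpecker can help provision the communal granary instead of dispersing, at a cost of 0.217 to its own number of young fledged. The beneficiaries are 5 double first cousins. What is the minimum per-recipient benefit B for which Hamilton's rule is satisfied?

r to a double first cousin = 1/4 (double first cousins share both grandparent pairs — four paths of length 4: r = 4·(1/2)^4 = 1/4).
Hamilton's rule with n recipients of equal r: n·r·B > C, so B > C/(n·r) = 0.217/(5·0.25) = 0.1736.

0.1736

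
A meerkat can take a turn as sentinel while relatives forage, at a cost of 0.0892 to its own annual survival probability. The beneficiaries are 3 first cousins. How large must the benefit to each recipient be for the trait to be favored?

r to a first cousin = 0.125 (first cousins share one grandparent pair — two paths of length 4: r = 2·(1/2)^4 = 1/8).
Hamilton's rule with n recipients of equal r: n·r·B > C, so B > C/(n·r) = 0.0892/(3·0.125) = 0.2379.

0.2379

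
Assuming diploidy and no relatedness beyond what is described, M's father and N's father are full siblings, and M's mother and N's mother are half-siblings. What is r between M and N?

With two independent routes of shared ancestry, r is the sum of the two contributions.
M and N are related in two ways: first cousins through their fathers (r = 1/8) and half first cousins through their mothers (r = 1/16).
r = 1/8 + 1/16 = 3/16 = 0.1875.

0.1875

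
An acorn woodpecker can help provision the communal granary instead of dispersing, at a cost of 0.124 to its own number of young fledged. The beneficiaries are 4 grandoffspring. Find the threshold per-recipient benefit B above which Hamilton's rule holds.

0.124

r to a grandoffspring = 1/4 (two parent–offspring links: r = (1/2)^2 = 1/4).
Hamilton's rule with n recipients of equal r: n·r·B > C, so B > C/(n·r) = 0.124/(4·0.25) = 0.124.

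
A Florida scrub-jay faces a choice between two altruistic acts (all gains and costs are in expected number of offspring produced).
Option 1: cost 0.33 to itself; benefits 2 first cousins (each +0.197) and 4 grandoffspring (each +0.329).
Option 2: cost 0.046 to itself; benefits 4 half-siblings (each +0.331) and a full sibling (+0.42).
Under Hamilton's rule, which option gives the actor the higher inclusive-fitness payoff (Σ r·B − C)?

Option 1: r to a first cousin = 0.125.
Option 1: r to a grandoffspring = 0.25.
Option 1: Σ r·B − C = (2·0.125·0.197 + 4·0.25·0.329) − 0.33 = 0.04825.
Option 2: r to a half-sibling = 0.25.
Option 2: r to a full sibling = 0.5.
Option 2: Σ r·B − C = (4·0.25·0.331 + 1·0.5·0.42) − 0.046 = 0.495.
Option 2 has the higher net inclusive-fitness payoff.

Option 2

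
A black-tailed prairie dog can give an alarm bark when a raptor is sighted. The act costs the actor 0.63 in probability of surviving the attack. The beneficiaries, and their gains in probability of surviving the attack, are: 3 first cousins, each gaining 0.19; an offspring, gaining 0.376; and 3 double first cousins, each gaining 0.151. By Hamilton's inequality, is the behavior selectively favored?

Hamilton's rule: the trait is favored when the sum of r·B over every recipient exceeds the actor's cost C.
r to a first cousin = 0.125 (first cousins share one grandparent pair — two paths of length 4: r = 2·(1/2)^4 = 1/8).
r to an offspring = 1/2 (one parent–offspring link: r = (1/2)^1 = 1/2).
r to a double first cousin = 0.25 (double first cousins share both grandparent pairs — four paths of length 4: r = 4·(1/2)^4 = 1/4).
Summing one r·B term per recipient: 3·0.125·0.19 + 1·0.5·0.376 + 3·0.25·0.151 = 0.3725.
0.3725 < 0.63: the indirect benefit is less than the cost.

No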